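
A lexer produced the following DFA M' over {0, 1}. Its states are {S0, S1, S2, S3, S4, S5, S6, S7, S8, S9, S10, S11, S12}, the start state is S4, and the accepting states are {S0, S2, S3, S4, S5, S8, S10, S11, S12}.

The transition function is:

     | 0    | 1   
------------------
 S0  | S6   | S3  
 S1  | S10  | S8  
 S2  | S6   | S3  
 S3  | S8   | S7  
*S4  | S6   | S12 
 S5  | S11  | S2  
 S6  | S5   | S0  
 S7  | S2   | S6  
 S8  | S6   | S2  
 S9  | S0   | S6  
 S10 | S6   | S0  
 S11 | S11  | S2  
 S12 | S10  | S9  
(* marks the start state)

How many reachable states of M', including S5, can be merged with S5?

First remove the unreachable states {S1}; 12 states remain.
Start with accepting vs non-accepting: {S0,S2,S3,S4,S5,S8,S10,S11,S12} | {S6,S7,S9}.
Refine {S0,S2,S3,S4,S5,S8,S10,S11,S12} on symbol 0: members go to different blocks, giving {S0,S2,S4,S8,S10} and {S3,S5,S11,S12}.
Split {S0,S2,S4,S8,S10} by δ(·,1) → {S0,S2,S4} and {S8,S10}.
Refine {S6,S7,S9} on symbol 0: members go to different blocks, giving {S7,S9} and {S6}.
On input 0, block {S3,S5,S11,S12} splits into {S3,S12} and {S5,S11}.
No further refinement is possible. Final partition (6 blocks): {S0,S2,S4} | {S7,S9} | {S3,S12} | {S8,S10} | {S6} | {S5,S11}.
The equivalence class containing S5 is {S5,S11}, of size 2.

2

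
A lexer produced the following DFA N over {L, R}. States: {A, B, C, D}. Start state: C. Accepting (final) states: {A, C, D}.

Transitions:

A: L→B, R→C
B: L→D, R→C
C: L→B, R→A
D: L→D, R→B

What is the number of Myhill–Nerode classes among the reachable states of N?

3

P0 = {A,C,D} | {B}.
On input L, block {A,C,D} splits into {A,C} and {D}.
Stable partition: {A,C} | {B} | {D} — 3 equivalence classes.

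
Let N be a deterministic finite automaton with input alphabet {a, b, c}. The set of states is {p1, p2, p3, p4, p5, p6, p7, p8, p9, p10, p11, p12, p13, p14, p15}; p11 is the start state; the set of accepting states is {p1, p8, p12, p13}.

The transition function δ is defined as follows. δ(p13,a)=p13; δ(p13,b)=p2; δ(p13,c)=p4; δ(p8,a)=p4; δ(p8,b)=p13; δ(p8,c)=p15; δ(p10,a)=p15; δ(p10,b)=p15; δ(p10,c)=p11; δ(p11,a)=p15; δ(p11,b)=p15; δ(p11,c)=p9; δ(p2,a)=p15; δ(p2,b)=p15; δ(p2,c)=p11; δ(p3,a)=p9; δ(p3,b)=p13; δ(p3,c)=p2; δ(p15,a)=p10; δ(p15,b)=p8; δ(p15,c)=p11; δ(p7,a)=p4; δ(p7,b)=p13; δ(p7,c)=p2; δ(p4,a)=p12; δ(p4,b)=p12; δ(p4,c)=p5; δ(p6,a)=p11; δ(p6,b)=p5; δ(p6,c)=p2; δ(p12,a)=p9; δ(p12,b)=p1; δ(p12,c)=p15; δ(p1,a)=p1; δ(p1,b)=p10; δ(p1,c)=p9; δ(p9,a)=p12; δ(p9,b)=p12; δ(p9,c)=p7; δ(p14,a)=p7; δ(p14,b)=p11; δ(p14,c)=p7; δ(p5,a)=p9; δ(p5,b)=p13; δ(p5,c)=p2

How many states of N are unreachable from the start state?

3

Starting at p11 and following transitions, the reachable set is {p1, p2, p4, p5, p7, p8, p9, p10, p11, p12, p13, p15}. That leaves p3, p6, p14 unreachable — 3 in total.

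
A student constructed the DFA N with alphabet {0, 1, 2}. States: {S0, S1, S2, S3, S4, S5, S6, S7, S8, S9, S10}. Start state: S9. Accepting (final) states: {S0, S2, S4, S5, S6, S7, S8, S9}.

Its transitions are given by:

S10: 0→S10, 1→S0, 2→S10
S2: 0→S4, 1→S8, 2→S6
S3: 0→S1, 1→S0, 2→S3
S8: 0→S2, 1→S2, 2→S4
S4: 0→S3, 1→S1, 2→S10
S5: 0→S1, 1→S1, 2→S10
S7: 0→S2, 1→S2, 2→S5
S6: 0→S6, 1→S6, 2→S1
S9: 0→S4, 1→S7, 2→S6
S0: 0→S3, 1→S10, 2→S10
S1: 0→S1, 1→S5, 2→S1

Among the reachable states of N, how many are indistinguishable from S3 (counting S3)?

All states are reachable from the start state.
Initial partition by acceptance: {S0,S2,S4,S5,S6,S7,S8,S9} | {S1,S3,S10}.
On input 0, block {S0,S2,S4,S5,S6,S7,S8,S9} splits into {S2,S6,S7,S8,S9} and {S0,S4,S5}.
Split {S2,S6,S7,S8,S9} by δ(·,0) → {S6,S7,S8} and {S2,S9}.
Split {S6,S7,S8} by δ(·,0) → {S7,S8} and {S6}.
Stable partition: {S7,S8} | {S1,S3,S10} | {S0,S4,S5} | {S2,S9} | {S6} — 5 equivalence classes.
State S3 belongs to the block {S1,S3,S10}, which has 3 states.

3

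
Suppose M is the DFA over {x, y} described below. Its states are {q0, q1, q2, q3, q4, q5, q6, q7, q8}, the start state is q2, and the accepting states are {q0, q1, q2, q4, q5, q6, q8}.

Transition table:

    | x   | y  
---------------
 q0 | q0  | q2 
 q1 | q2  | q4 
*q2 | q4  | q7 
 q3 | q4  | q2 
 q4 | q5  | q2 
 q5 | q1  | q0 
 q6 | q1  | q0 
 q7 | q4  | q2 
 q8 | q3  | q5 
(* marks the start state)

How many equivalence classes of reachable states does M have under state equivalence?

Reachable states from the start: {q0,q1,q2,q4,q5,q7}. Unreachable: {q3,q6,q8} — drop them.
Start with accepting vs non-accepting: {q0,q1,q2,q4,q5} | {q7}.
Refine {q0,q1,q2,q4,q5} on symbol y: members go to different blocks, giving {q0,q1,q4,q5} and {q2}.
On input x, block {q0,q1,q4,q5} splits into {q0,q4,q5} and {q1}.
Split {q0,q4,q5} by δ(·,x) → {q0,q4} and {q5}.
Split {q0,q4} by δ(·,x) → {q0} and {q4}.
Stable partition: {q0} | {q7} | {q2} | {q1} | {q5} | {q4} — 6 equivalence classes.

6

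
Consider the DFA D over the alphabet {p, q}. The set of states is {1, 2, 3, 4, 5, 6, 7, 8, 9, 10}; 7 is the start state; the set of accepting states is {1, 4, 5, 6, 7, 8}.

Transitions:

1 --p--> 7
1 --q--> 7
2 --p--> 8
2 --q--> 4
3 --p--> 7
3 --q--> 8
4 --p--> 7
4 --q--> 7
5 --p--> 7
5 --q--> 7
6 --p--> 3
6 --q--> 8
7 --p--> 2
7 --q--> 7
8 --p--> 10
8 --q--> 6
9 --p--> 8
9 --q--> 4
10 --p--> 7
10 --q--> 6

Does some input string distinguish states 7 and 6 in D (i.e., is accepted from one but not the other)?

States {1,5,9} cannot be reached from the start state, so discard them.
Initial partition by acceptance: {4,6,7,8} | {2,3,10}.
Split {4,6,7,8} by δ(·,p) → {6,7,8} and {4}.
Refine {2,3,10} on symbol q: members go to different blocks, giving {3,10} and {2}.
Refine {6,7,8} on symbol p: members go to different blocks, giving {6,8} and {7}.
The partition is now stable with 5 blocks: {6,8} | {3,10} | {4} | {2} | {7}.
7 and 6 end up in different blocks, so they are distinguishable. For instance, the string 'pqp' is accepted from only 7.

Yes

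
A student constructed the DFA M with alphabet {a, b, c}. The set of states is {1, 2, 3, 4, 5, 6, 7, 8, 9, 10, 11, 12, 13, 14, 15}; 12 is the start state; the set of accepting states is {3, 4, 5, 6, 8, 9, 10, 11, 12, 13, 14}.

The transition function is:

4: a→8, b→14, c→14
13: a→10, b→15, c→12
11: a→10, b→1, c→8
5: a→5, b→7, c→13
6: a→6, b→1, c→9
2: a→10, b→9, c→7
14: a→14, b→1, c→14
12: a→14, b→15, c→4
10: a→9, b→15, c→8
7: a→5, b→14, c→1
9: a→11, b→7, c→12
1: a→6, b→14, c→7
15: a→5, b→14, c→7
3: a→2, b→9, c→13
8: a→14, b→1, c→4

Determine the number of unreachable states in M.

2

No path from 12 leads to 2, 3; the other 13 states are all reachable.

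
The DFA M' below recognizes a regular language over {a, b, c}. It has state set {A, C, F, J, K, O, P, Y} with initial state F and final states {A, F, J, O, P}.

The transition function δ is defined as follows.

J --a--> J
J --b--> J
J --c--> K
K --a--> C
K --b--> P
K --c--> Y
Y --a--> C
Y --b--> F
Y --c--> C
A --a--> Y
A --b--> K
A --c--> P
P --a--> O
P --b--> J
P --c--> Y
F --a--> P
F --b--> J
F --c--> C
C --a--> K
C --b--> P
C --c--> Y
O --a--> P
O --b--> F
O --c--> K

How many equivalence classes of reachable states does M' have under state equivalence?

2

Reachable states from the start: {C,F,J,K,O,P,Y}. Unreachable: {A} — drop them.
Initial partition by acceptance: {F,J,O,P} | {C,K,Y}.
The partition is now stable with 2 blocks: {F,J,O,P} | {C,K,Y}.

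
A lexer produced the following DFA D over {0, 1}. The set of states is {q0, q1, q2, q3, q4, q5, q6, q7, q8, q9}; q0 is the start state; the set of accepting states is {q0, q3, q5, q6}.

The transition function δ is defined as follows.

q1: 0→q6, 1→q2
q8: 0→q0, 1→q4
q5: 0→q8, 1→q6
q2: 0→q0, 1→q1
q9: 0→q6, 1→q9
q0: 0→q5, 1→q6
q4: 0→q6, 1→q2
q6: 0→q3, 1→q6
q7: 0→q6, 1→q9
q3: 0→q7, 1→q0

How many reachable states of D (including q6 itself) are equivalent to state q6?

2

Initial partition by acceptance: {q0,q3,q5,q6} | {q1,q2,q4,q7,q8,q9}.
Split {q0,q3,q5,q6} by δ(·,0) → {q0,q6} and {q3,q5}.
Stable partition: {q0,q6} | {q1,q2,q4,q7,q8,q9} | {q3,q5} — 3 equivalence classes.
State q6 belongs to the block {q0,q6}, which has 2 states.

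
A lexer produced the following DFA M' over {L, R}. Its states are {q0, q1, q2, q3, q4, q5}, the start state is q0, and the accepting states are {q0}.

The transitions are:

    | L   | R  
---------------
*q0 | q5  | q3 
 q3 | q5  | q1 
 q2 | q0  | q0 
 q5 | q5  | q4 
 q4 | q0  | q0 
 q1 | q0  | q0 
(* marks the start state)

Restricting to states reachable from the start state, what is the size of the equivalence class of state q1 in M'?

2

Reachable states from the start: {q0,q1,q3,q4,q5}. Unreachable: {q2} — drop them.
Start with accepting vs non-accepting: {q0} | {q1,q3,q4,q5}.
Split {q1,q3,q4,q5} by δ(·,L) → {q1,q4} and {q3,q5}.
No further refinement is possible. Final partition (3 blocks): {q0} | {q1,q4} | {q3,q5}.
State q1 belongs to the block {q1,q4}, which has 2 states.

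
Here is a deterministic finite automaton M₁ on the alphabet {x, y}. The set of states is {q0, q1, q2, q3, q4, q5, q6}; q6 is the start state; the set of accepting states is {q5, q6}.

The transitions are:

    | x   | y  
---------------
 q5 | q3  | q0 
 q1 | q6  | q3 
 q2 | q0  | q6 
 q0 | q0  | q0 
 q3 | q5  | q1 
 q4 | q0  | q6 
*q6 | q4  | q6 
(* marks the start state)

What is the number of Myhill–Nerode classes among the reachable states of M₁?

First remove the unreachable states {q1,q2,q3,q5}; 3 states remain.
P0 = {q6} | {q0,q4}.
Split {q0,q4} by δ(·,y) → {q0} and {q4}.
No further refinement is possible. Final partition (3 blocks): {q6} | {q0} | {q4}.

3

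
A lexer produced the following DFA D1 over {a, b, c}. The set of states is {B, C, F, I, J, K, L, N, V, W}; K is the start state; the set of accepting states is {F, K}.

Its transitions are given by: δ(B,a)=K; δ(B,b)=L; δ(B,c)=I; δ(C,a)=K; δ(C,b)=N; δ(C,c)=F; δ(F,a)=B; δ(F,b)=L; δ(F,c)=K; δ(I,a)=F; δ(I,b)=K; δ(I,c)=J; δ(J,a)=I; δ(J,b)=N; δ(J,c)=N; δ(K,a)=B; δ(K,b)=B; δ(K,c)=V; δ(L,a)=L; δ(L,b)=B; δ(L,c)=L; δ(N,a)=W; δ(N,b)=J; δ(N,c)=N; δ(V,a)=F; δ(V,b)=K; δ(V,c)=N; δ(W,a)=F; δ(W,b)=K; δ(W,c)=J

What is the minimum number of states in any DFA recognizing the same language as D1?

First remove the unreachable states {C}; 9 states remain.
Initial partition by acceptance: {F,K} | {B,I,J,L,N,V,W}.
On input c, block {F,K} splits into {K} and {F}.
Refine {B,I,J,L,N,V,W} on symbol a: members go to different blocks, giving {J,L,N} and {I,V,W} and {B}.
On input a, block {J,L,N} splits into {J,N} and {L}.
Stable partition: {K} | {J,N} | {F} | {I,V,W} | {B} | {L} — 6 equivalence classes.

6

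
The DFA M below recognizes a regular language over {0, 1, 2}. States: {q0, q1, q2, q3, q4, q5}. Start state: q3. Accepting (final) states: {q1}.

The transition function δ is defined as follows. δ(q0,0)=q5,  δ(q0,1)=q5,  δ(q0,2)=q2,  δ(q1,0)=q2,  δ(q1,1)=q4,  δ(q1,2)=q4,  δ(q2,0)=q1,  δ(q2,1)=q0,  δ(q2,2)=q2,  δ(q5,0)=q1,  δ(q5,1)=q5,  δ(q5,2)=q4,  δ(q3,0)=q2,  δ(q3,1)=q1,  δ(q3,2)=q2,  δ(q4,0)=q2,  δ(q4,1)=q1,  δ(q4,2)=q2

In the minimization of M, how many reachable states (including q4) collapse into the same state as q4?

All states are reachable from the start state.
Start with accepting vs non-accepting: {q1} | {q0,q2,q3,q4,q5}.
Split {q0,q2,q3,q4,q5} by δ(·,0) → {q0,q3,q4} and {q2,q5}.
Split {q0,q3,q4} by δ(·,1) → {q3,q4} and {q0}.
Refine {q2,q5} on symbol 1: members go to different blocks, giving {q2} and {q5}.
No further refinement is possible. Final partition (5 blocks): {q1} | {q3,q4} | {q2} | {q0} | {q5}.
The equivalence class containing q4 is {q3,q4}, of size 2.

2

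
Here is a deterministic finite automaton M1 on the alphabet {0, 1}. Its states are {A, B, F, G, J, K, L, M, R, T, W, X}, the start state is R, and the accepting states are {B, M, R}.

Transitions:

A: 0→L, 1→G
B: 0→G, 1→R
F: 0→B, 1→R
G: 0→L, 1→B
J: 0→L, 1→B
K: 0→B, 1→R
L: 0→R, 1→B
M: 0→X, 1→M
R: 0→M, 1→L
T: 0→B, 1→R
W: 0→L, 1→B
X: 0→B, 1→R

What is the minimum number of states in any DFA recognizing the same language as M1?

Reachable states from the start: {B,G,L,M,R,X}. Unreachable: {A,F,J,K,T,W} — drop them.
Start with accepting vs non-accepting: {B,M,R} | {G,L,X}.
Refine {B,M,R} on symbol 0: members go to different blocks, giving {B,M} and {R}.
On input 1, block {B,M} splits into {M} and {B}.
On input 0, block {G,L,X} splits into {G} and {L} and {X}.
The partition is now stable with 6 blocks: {M} | {G} | {R} | {B} | {L} | {X}.

6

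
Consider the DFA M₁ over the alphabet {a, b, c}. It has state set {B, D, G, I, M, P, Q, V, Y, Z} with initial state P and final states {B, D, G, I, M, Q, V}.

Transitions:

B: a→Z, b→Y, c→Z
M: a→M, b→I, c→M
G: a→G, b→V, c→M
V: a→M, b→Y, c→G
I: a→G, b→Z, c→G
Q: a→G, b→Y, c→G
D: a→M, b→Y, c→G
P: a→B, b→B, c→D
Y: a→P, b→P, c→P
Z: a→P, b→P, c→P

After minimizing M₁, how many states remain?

States {Q} cannot be reached from the start state, so discard them.
P0 = {B,D,G,I,M,V} | {P,Y,Z}.
Split {B,D,G,I,M,V} by δ(·,a) → {D,G,I,M,V} and {B}.
Refine {D,G,I,M,V} on symbol b: members go to different blocks, giving {D,I,V} and {G,M}.
Refine {P,Y,Z} on symbol a: members go to different blocks, giving {Y,Z} and {P}.
Stable partition: {D,I,V} | {Y,Z} | {B} | {G,M} | {P} — 5 equivalence classes.

5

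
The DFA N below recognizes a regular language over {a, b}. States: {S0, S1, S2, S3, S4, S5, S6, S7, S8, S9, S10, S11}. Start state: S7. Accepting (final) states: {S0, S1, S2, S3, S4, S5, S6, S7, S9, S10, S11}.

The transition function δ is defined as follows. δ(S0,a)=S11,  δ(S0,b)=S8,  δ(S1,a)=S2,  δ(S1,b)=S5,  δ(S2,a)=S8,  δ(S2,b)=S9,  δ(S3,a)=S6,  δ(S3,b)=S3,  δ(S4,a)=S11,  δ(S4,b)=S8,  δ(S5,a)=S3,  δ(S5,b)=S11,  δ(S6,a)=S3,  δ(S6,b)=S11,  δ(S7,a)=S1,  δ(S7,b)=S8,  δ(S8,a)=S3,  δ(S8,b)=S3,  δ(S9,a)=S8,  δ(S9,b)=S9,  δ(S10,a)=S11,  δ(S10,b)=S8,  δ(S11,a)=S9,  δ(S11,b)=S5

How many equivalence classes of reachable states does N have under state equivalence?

First remove the unreachable states {S0,S4,S10}; 9 states remain.
P0 = {S1,S2,S3,S5,S6,S7,S9,S11} | {S8}.
On input a, block {S1,S2,S3,S5,S6,S7,S9,S11} splits into {S1,S3,S5,S6,S7,S11} and {S2,S9}.
On input a, block {S1,S3,S5,S6,S7,S11} splits into {S3,S5,S6,S7} and {S1,S11}.
Refine {S3,S5,S6,S7} on symbol a: members go to different blocks, giving {S3,S5,S6} and {S7}.
Refine {S3,S5,S6} on symbol b: members go to different blocks, giving {S5,S6} and {S3}.
Stable partition: {S5,S6} | {S8} | {S2,S9} | {S1,S11} | {S7} | {S3} — 6 equivalence classes.

6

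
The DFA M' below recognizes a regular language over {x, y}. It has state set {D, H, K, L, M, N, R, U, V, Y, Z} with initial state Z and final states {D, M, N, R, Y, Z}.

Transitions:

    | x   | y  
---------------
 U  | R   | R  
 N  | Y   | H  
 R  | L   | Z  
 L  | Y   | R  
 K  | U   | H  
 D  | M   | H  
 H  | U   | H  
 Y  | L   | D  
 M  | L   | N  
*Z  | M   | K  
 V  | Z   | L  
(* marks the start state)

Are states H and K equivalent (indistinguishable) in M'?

Reachable states from the start: {D,H,K,L,M,N,R,U,Y,Z}. Unreachable: {V} — drop them.
Start with accepting vs non-accepting: {D,M,N,R,Y,Z} | {H,K,L,U}.
On input x, block {D,M,N,R,Y,Z} splits into {D,N,Z} and {M,R,Y}.
Refine {H,K,L,U} on symbol x: members go to different blocks, giving {H,K} and {L,U}.
No further refinement is possible. Final partition (4 blocks): {D,N,Z} | {H,K} | {M,R,Y} | {L,U}.
H and K lie in the same block of the stable partition, so they are equivalent — no string distinguishes them.

Yes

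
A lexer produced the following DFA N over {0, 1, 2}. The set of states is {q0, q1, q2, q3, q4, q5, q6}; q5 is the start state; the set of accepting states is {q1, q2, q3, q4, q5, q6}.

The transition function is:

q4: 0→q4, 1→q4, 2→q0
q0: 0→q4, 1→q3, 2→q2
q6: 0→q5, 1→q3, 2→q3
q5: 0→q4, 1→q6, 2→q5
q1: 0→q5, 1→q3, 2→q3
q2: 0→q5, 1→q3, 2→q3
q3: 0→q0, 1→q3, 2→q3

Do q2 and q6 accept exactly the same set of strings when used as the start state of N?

First remove the unreachable states {q1}; 6 states remain.
Start with accepting vs non-accepting: {q2,q3,q4,q5,q6} | {q0}.
Refine {q2,q3,q4,q5,q6} on symbol 0: members go to different blocks, giving {q2,q4,q5,q6} and {q3}.
On input 1, block {q2,q4,q5,q6} splits into {q2,q6} and {q4,q5}.
Split {q4,q5} by δ(·,1) → {q4} and {q5}.
No further refinement is possible. Final partition (5 blocks): {q2,q6} | {q0} | {q3} | {q4} | {q5}.
q2 and q6 lie in the same block of the stable partition, so they are equivalent — no string distinguishes them.

Yes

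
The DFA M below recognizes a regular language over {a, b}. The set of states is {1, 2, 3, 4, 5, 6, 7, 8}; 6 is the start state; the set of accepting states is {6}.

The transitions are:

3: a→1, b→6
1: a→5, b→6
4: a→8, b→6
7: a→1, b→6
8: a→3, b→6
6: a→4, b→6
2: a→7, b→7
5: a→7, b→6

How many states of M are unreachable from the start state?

1

No path from 6 leads to 2; the other 7 states are all reachable.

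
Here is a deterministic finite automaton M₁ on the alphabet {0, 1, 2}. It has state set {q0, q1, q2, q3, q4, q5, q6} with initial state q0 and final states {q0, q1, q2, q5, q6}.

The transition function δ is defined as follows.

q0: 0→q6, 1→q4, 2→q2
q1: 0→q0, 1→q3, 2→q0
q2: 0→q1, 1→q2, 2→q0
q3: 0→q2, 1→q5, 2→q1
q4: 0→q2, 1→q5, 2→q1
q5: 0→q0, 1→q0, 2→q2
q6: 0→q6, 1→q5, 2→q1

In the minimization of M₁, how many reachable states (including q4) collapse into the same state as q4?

2

All states are reachable from the start state.
P0 = {q0,q1,q2,q5,q6} | {q3,q4}.
Refine {q0,q1,q2,q5,q6} on symbol 1: members go to different blocks, giving {q2,q5,q6} and {q0,q1}.
Refine {q2,q5,q6} on symbol 0: members go to different blocks, giving {q2,q5} and {q6}.
Refine {q2,q5} on symbol 1: members go to different blocks, giving {q2} and {q5}.
Refine {q0,q1} on symbol 0: members go to different blocks, giving {q0} and {q1}.
Stable partition: {q2} | {q3,q4} | {q0} | {q6} | {q5} | {q1} — 6 equivalence classes.
State q4 belongs to the block {q3,q4}, which has 2 states.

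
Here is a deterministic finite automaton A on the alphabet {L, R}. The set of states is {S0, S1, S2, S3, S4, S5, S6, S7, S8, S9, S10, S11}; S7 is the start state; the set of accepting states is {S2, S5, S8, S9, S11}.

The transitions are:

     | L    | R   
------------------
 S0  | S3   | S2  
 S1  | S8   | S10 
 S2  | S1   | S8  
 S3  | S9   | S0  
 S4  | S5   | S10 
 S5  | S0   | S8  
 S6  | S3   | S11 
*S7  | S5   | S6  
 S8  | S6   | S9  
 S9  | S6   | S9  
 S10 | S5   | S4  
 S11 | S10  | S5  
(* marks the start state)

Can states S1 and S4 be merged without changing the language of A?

Initial partition by acceptance: {S2,S5,S8,S9,S11} | {S0,S1,S3,S4,S6,S7,S10}.
On input L, block {S0,S1,S3,S4,S6,S7,S10} splits into {S1,S3,S4,S7,S10} and {S0,S6}.
Refine {S2,S5,S8,S9,S11} on symbol L: members go to different blocks, giving {S5,S8,S9} and {S2,S11}.
Split {S1,S3,S4,S7,S10} by δ(·,R) → {S1,S4,S10} and {S3,S7}.
The partition is now stable with 5 blocks: {S5,S8,S9} | {S1,S4,S10} | {S0,S6} | {S2,S11} | {S3,S7}.
S1 and S4 lie in the same block of the stable partition, so they are equivalent — no string distinguishes them.

Yes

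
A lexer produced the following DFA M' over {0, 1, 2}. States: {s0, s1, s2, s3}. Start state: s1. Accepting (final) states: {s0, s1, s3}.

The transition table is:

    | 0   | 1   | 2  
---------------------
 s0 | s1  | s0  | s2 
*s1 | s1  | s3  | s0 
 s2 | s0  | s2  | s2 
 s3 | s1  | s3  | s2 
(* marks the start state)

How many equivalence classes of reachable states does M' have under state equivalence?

3

Initial partition by acceptance: {s0,s1,s3} | {s2}.
On input 2, block {s0,s1,s3} splits into {s0,s3} and {s1}.
Stable partition: {s0,s3} | {s2} | {s1} — 3 equivalence classes.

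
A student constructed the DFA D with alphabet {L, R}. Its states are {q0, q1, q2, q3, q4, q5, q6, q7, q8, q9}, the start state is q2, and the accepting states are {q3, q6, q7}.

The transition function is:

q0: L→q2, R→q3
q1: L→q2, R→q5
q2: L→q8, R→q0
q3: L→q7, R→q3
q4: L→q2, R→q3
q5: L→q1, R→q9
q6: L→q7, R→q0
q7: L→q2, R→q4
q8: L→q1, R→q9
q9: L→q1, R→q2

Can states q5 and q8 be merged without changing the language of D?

Reachable states from the start: {q0,q1,q2,q3,q4,q5,q7,q8,q9}. Unreachable: {q6} — drop them.
Initial partition by acceptance: {q3,q7} | {q0,q1,q2,q4,q5,q8,q9}.
On input L, block {q3,q7} splits into {q3} and {q7}.
On input R, block {q0,q1,q2,q4,q5,q8,q9} splits into {q1,q2,q5,q8,q9} and {q0,q4}.
On input R, block {q1,q2,q5,q8,q9} splits into {q1,q5,q8,q9} and {q2}.
Split {q1,q5,q8,q9} by δ(·,L) → {q5,q8,q9} and {q1}.
Split {q5,q8,q9} by δ(·,R) → {q5,q8} and {q9}.
No further refinement is possible. Final partition (7 blocks): {q3} | {q5,q8} | {q7} | {q0,q4} | {q2} | {q1} | {q9}.
q5 and q8 lie in the same block of the stable partition, so they are equivalent — no string distinguishes them.

Yes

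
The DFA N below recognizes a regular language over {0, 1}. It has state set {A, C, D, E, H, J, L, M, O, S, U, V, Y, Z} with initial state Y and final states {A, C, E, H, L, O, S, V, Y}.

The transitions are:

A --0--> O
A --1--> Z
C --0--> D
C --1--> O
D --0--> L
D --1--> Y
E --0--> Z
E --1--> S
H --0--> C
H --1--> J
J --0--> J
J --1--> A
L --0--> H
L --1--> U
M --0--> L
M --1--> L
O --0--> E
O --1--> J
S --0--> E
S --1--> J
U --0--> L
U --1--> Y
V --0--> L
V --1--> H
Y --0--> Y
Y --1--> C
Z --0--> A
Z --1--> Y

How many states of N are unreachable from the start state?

BFS from Y reaches {A, C, D, E, H, J, L, O, S, U, Y, Z}; the 2 state(s) M, V are never visited.

2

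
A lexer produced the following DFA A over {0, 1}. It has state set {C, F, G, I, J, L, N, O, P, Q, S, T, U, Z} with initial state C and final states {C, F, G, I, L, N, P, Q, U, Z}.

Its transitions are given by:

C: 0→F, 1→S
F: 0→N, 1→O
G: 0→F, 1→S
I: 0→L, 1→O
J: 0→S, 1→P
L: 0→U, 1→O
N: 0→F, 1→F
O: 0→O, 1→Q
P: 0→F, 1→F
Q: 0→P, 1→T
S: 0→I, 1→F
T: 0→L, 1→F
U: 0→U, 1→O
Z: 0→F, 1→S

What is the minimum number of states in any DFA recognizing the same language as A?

First remove the unreachable states {G,J,Z}; 11 states remain.
P0 = {C,F,I,L,N,P,Q,U} | {O,S,T}.
Refine {C,F,I,L,N,P,Q,U} on symbol 1: members go to different blocks, giving {C,F,I,L,Q,U} and {N,P}.
Refine {C,F,I,L,Q,U} on symbol 0: members go to different blocks, giving {C,I,L,U} and {F,Q}.
Refine {C,I,L,U} on symbol 0: members go to different blocks, giving {I,L,U} and {C}.
On input 0, block {O,S,T} splits into {S,T} and {O}.
Refine {F,Q} on symbol 1: members go to different blocks, giving {Q} and {F}.
Stable partition: {I,L,U} | {S,T} | {N,P} | {Q} | {C} | {O} | {F} — 7 equivalence classes.

7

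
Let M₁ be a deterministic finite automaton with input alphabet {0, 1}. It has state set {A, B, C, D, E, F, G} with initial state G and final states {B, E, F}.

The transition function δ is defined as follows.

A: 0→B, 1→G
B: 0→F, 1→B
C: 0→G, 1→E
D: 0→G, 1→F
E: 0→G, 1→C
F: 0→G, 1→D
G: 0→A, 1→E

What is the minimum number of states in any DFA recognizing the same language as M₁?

5

All states are reachable from the start state.
Start with accepting vs non-accepting: {B,E,F} | {A,C,D,G}.
On input 0, block {B,E,F} splits into {E,F} and {B}.
Split {A,C,D,G} by δ(·,0) → {C,D,G} and {A}.
Refine {C,D,G} on symbol 0: members go to different blocks, giving {C,D} and {G}.
Stable partition: {E,F} | {C,D} | {B} | {A} | {G} — 5 equivalence classes.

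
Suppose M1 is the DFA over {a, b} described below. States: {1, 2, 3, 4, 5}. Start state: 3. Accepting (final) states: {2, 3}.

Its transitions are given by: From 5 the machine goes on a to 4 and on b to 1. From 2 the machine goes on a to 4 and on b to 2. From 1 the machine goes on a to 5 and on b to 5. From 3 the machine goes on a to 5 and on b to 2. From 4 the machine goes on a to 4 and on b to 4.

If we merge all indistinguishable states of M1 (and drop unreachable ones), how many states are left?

All states are reachable from the start state.
P0 = {2,3} | {1,4,5}.
The partition is now stable with 2 blocks: {2,3} | {1,4,5}.

2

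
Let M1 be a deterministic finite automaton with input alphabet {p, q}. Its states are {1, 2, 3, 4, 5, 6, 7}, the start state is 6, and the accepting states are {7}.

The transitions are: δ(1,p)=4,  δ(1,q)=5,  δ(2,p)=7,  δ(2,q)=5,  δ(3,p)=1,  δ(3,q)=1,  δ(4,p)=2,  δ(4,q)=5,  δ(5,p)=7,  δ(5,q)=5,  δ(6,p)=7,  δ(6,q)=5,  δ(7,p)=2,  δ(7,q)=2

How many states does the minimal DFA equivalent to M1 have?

2

Reachable states from the start: {2,5,6,7}. Unreachable: {1,3,4} — drop them.
Initial partition by acceptance: {7} | {2,5,6}.
No further refinement is possible. Final partition (2 blocks): {7} | {2,5,6}.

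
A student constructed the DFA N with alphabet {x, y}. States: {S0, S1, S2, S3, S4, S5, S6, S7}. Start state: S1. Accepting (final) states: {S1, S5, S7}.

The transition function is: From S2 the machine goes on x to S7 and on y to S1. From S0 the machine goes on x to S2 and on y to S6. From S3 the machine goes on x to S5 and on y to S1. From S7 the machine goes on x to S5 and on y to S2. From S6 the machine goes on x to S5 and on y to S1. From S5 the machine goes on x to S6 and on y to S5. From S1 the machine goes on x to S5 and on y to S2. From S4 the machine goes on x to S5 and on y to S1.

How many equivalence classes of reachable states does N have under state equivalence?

4

Reachable states from the start: {S1,S2,S5,S6,S7}. Unreachable: {S0,S3,S4} — drop them.
Initial partition by acceptance: {S1,S5,S7} | {S2,S6}.
Refine {S1,S5,S7} on symbol x: members go to different blocks, giving {S1,S7} and {S5}.
On input x, block {S2,S6} splits into {S2} and {S6}.
No further refinement is possible. Final partition (4 blocks): {S1,S7} | {S2} | {S5} | {S6}.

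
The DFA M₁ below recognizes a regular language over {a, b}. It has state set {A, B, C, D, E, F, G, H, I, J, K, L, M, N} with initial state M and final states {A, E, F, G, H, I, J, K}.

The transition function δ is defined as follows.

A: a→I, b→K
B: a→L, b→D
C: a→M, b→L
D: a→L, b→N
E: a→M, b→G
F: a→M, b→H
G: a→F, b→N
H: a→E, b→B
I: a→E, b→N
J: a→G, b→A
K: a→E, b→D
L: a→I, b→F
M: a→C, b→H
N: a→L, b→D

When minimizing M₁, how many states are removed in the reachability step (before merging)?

Starting at M and following transitions, the reachable set is {B, C, D, E, F, G, H, I, L, M, N}. That leaves A, J, K unreachable — 3 in total.

3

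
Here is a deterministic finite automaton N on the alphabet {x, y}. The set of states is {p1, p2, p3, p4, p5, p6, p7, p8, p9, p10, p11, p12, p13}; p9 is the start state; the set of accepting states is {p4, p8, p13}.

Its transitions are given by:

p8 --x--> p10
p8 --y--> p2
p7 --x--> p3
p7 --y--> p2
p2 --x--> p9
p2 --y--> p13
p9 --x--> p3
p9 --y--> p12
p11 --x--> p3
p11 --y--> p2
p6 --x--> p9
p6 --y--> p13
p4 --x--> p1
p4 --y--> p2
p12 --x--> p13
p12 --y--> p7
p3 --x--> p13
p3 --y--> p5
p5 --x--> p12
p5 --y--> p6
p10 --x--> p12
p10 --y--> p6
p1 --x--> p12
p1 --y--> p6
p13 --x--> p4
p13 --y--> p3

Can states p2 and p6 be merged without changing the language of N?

Reachable states from the start: {p1,p2,p3,p4,p5,p6,p7,p9,p12,p13}. Unreachable: {p8,p10,p11} — drop them.
Start with accepting vs non-accepting: {p4,p13} | {p1,p2,p3,p5,p6,p7,p9,p12}.
Refine {p4,p13} on symbol x: members go to different blocks, giving {p4} and {p13}.
Refine {p1,p2,p3,p5,p6,p7,p9,p12} on symbol x: members go to different blocks, giving {p1,p2,p5,p6,p7,p9} and {p3,p12}.
Split {p1,p2,p5,p6,p7,p9} by δ(·,x) → {p1,p5,p7,p9} and {p2,p6}.
Split {p1,p5,p7,p9} by δ(·,y) → {p1,p5,p7} and {p9}.
No further refinement is possible. Final partition (6 blocks): {p4} | {p1,p5,p7} | {p13} | {p3,p12} | {p2,p6} | {p9}.
p2 and p6 lie in the same block of the stable partition, so they are equivalent — no string distinguishes them.

Yes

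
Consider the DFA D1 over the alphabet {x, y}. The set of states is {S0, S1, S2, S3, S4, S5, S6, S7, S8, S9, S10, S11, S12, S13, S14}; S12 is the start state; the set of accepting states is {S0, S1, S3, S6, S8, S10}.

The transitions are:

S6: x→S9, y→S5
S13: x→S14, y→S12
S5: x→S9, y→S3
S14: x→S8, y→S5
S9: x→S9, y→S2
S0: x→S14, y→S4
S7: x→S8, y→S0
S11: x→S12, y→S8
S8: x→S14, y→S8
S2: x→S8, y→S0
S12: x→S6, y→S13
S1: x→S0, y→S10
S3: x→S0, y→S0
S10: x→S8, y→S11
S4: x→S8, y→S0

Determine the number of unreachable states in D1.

BFS from S12 reaches {S0, S2, S3, S4, S5, S6, S8, S9, S12, S13, S14}; the 4 state(s) S1, S7, S10, S11 are never visited.

4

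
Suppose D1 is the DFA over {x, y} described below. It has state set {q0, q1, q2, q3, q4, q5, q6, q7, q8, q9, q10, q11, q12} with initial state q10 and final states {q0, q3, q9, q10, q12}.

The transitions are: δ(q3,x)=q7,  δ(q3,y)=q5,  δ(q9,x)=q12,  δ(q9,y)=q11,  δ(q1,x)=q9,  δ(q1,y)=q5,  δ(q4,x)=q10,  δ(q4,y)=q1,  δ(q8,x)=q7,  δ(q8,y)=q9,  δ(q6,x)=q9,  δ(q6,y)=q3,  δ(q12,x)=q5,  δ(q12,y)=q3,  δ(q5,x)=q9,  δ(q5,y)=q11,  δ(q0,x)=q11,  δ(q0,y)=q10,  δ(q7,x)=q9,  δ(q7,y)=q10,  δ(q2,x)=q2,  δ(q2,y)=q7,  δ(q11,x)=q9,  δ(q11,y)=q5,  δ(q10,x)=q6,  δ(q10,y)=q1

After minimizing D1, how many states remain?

States {q0,q2,q4,q8} cannot be reached from the start state, so discard them.
Initial partition by acceptance: {q3,q9,q10,q12} | {q1,q5,q6,q7,q11}.
Split {q3,q9,q10,q12} by δ(·,x) → {q3,q10,q12} and {q9}.
Split {q3,q10,q12} by δ(·,y) → {q3,q10} and {q12}.
Split {q1,q5,q6,q7,q11} by δ(·,y) → {q1,q5,q11} and {q6,q7}.
Stable partition: {q3,q10} | {q1,q5,q11} | {q9} | {q12} | {q6,q7} — 5 equivalence classes.

5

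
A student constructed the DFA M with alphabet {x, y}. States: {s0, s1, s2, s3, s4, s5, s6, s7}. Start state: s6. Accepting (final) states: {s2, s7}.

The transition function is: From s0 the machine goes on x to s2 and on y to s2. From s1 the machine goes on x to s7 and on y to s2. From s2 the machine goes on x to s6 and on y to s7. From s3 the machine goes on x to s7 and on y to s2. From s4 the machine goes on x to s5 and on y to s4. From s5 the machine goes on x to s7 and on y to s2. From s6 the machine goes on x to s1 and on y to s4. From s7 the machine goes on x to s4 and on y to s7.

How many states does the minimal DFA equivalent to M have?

3

Reachable states from the start: {s1,s2,s4,s5,s6,s7}. Unreachable: {s0,s3} — drop them.
Initial partition by acceptance: {s2,s7} | {s1,s4,s5,s6}.
On input x, block {s1,s4,s5,s6} splits into {s1,s5} and {s4,s6}.
The partition is now stable with 3 blocks: {s2,s7} | {s1,s5} | {s4,s6}.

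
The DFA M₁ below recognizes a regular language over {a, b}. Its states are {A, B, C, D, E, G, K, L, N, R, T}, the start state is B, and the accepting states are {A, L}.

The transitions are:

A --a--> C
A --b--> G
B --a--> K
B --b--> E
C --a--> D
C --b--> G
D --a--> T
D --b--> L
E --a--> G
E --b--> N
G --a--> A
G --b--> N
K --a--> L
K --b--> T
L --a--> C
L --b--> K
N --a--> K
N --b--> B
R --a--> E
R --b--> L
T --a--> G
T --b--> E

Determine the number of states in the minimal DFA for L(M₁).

States {R} cannot be reached from the start state, so discard them.
Start with accepting vs non-accepting: {A,L} | {B,C,D,E,G,K,N,T}.
On input a, block {B,C,D,E,G,K,N,T} splits into {B,C,D,E,N,T} and {G,K}.
On input a, block {B,C,D,E,N,T} splits into {B,E,N,T} and {C,D}.
On input a, block {C,D} splits into {C} and {D}.
Stable partition: {A,L} | {B,E,N,T} | {G,K} | {C} | {D} — 5 equivalence classes.

5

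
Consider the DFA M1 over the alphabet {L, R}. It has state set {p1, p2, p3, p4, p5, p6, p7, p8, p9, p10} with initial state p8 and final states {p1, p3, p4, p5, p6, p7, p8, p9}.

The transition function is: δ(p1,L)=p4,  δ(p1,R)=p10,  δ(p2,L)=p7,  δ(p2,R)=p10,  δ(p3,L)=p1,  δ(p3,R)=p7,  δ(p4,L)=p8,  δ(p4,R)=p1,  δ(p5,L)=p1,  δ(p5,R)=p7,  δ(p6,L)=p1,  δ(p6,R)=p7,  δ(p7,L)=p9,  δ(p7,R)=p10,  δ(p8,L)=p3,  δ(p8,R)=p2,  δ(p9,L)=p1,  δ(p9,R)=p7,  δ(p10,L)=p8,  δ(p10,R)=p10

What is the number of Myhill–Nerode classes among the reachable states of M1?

States {p5,p6} cannot be reached from the start state, so discard them.
Initial partition by acceptance: {p1,p3,p4,p7,p8,p9} | {p2,p10}.
Refine {p1,p3,p4,p7,p8,p9} on symbol R: members go to different blocks, giving {p1,p7,p8} and {p3,p4,p9}.
The partition is now stable with 3 blocks: {p1,p7,p8} | {p2,p10} | {p3,p4,p9}.

3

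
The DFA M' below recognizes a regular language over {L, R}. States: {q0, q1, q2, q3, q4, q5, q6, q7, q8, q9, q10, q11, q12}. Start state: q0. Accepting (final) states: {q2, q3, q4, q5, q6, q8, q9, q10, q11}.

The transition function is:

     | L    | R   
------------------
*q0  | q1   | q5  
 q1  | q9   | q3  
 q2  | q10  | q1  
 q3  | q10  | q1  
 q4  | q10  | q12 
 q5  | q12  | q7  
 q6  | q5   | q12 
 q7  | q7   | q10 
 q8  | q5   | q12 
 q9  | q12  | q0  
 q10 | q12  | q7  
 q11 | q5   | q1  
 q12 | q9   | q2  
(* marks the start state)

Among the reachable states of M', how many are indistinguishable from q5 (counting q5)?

First remove the unreachable states {q4,q6,q8,q11}; 9 states remain.
Start with accepting vs non-accepting: {q2,q3,q5,q9,q10} | {q0,q1,q7,q12}.
Split {q2,q3,q5,q9,q10} by δ(·,L) → {q5,q9,q10} and {q2,q3}.
Refine {q0,q1,q7,q12} on symbol L: members go to different blocks, giving {q0,q7} and {q1,q12}.
Split {q0,q7} by δ(·,L) → {q0} and {q7}.
Refine {q5,q9,q10} on symbol R: members go to different blocks, giving {q5,q10} and {q9}.
Stable partition: {q5,q10} | {q0} | {q2,q3} | {q1,q12} | {q7} | {q9} — 6 equivalence classes.
The equivalence class containing q5 is {q5,q10}, of size 2.

2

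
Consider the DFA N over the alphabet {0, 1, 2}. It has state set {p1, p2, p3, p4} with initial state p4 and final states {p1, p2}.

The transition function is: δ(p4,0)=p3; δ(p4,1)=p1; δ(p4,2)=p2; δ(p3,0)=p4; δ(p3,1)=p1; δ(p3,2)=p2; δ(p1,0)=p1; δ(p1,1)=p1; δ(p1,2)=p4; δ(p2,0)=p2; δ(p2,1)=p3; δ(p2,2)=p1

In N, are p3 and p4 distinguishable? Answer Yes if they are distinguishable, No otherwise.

Every state is reachable, so we keep all 4.
Start with accepting vs non-accepting: {p1,p2} | {p3,p4}.
On input 1, block {p1,p2} splits into {p1} and {p2}.
Stable partition: {p1} | {p3,p4} | {p2} — 3 equivalence classes.
p3 and p4 lie in the same block of the stable partition, so they are equivalent — no string distinguishes them.

No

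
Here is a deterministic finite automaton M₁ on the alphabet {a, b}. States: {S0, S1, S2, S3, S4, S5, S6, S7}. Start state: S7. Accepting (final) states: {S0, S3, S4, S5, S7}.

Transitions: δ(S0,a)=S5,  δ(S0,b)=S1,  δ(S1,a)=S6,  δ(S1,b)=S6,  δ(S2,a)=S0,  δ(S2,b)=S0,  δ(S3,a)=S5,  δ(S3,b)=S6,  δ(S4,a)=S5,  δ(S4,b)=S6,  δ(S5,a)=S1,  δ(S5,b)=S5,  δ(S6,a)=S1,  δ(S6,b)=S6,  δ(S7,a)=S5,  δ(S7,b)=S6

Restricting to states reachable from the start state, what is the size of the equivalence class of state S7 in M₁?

Reachable states from the start: {S1,S5,S6,S7}. Unreachable: {S0,S2,S3,S4} — drop them.
Initial partition by acceptance: {S5,S7} | {S1,S6}.
On input a, block {S5,S7} splits into {S5} and {S7}.
No further refinement is possible. Final partition (3 blocks): {S5} | {S1,S6} | {S7}.
State S7 belongs to the block {S7}, which has 1 states.

1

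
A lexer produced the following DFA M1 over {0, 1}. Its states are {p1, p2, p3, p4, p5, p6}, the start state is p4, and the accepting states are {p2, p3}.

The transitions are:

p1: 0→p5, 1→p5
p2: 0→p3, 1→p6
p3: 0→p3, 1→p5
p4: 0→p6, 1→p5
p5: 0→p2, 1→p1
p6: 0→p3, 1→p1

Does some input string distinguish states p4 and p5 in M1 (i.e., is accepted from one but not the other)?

Yes

Initial partition by acceptance: {p2,p3} | {p1,p4,p5,p6}.
On input 0, block {p1,p4,p5,p6} splits into {p1,p4} and {p5,p6}.
The partition is now stable with 3 blocks: {p2,p3} | {p1,p4} | {p5,p6}.
p4 and p5 end up in different blocks, so they are distinguishable. For instance, the string '0' is accepted from only p5.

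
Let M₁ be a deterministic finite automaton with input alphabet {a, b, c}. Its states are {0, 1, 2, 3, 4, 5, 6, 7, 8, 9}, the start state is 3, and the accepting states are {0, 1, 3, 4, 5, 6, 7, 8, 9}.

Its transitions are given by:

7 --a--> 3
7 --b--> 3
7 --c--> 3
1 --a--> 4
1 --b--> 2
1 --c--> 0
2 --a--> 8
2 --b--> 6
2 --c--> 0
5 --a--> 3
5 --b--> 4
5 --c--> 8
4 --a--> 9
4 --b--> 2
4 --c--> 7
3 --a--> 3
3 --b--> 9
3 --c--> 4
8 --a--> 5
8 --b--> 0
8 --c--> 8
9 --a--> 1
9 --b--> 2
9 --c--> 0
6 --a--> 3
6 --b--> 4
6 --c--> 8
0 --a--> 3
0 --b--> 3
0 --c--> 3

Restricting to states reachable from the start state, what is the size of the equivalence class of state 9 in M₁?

3

Start with accepting vs non-accepting: {0,1,3,4,5,6,7,8,9} | {2}.
Split {0,1,3,4,5,6,7,8,9} by δ(·,b) → {0,3,5,6,7,8} and {1,4,9}.
Refine {0,3,5,6,7,8} on symbol b: members go to different blocks, giving {0,7,8} and {3,5,6}.
Refine {0,7,8} on symbol b: members go to different blocks, giving {0,7} and {8}.
On input c, block {3,5,6} splits into {5,6} and {3}.
Stable partition: {0,7} | {2} | {1,4,9} | {5,6} | {8} | {3} — 6 equivalence classes.
State 9 belongs to the block {1,4,9}, which has 3 states.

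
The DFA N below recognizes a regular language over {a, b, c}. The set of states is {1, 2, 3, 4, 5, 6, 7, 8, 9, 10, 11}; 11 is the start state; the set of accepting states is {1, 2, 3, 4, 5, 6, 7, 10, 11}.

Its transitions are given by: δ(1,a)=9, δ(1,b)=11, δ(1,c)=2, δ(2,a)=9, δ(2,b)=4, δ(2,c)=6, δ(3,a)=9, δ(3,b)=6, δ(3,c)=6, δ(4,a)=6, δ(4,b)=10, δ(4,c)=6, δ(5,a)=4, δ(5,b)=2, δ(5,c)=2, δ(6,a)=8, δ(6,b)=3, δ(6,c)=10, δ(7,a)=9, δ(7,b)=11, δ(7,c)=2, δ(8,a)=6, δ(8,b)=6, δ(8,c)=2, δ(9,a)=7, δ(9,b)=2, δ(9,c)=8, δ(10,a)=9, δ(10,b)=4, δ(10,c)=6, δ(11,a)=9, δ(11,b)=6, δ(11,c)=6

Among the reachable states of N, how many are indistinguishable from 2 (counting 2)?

2

States {1,5} cannot be reached from the start state, so discard them.
Initial partition by acceptance: {2,3,4,6,7,10,11} | {8,9}.
On input a, block {2,3,4,6,7,10,11} splits into {2,3,6,7,10,11} and {4}.
Split {2,3,6,7,10,11} by δ(·,b) → {3,6,7,11} and {2,10}.
Split {3,6,7,11} by δ(·,c) → {3,11} and {6,7}.
Refine {8,9} on symbol b: members go to different blocks, giving {8} and {9}.
On input a, block {6,7} splits into {6} and {7}.
Stable partition: {3,11} | {8} | {4} | {2,10} | {6} | {9} | {7} — 7 equivalence classes.
The equivalence class containing 2 is {2,10}, of size 2.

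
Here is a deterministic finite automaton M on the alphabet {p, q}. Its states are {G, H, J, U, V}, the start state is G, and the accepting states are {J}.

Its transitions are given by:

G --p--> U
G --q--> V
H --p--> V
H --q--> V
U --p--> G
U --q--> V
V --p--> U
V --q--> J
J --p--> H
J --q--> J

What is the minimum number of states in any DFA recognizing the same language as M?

All states are reachable from the start state.
P0 = {J} | {G,H,U,V}.
Refine {G,H,U,V} on symbol q: members go to different blocks, giving {G,H,U} and {V}.
Refine {G,H,U} on symbol p: members go to different blocks, giving {G,U} and {H}.
Stable partition: {J} | {G,U} | {V} | {H} — 4 equivalence classes.

4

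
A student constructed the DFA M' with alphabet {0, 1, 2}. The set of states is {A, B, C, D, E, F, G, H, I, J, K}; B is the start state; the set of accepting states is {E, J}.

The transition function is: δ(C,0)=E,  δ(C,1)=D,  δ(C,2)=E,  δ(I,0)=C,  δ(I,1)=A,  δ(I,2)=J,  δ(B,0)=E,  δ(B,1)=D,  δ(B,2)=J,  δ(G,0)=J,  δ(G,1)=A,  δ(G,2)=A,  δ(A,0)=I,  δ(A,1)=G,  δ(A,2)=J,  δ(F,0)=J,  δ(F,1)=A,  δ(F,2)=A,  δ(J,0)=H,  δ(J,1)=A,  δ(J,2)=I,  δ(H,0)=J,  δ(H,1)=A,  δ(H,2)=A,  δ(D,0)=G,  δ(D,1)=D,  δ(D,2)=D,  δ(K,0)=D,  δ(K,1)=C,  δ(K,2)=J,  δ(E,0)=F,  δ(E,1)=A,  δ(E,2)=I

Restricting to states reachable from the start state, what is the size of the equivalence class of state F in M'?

States {K} cannot be reached from the start state, so discard them.
P0 = {E,J} | {A,B,C,D,F,G,H,I}.
Split {A,B,C,D,F,G,H,I} by δ(·,0) → {B,C,F,G,H} and {A,D,I}.
Split {B,C,F,G,H} by δ(·,2) → {F,G,H} and {B,C}.
Split {A,D,I} by δ(·,0) → {A} and {D} and {I}.
No further refinement is possible. Final partition (6 blocks): {E,J} | {F,G,H} | {A} | {B,C} | {D} | {I}.
The equivalence class containing F is {F,G,H}, of size 3.

3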